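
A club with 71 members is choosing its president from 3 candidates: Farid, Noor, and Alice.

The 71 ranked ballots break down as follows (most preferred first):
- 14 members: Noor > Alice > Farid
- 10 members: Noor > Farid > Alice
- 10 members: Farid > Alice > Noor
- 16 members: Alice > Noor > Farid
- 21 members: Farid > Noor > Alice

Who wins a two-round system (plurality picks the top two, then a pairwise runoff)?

Noor

Round 1 first-place votes: Farid 31, Noor 24, Alice 16. Farid and Noor advance.
Runoff: Farid is ranked above Noor on 31 ballots, Noor above Farid on 40.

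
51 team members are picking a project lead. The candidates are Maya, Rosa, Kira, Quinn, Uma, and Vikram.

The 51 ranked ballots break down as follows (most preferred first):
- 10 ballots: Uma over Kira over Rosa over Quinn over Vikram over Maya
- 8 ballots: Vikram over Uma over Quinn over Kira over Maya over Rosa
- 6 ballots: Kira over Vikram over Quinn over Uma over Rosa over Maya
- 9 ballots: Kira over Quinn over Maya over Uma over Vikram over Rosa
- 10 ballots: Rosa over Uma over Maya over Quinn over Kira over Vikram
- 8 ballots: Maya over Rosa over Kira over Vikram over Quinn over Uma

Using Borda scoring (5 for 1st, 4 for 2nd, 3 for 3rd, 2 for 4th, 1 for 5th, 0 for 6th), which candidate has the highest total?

Maya: 10×0 + 8×1 + 6×0 + 9×3 + 10×3 + 8×5 = 105
Rosa: 10×3 + 8×0 + 6×1 + 9×0 + 10×5 + 8×4 = 118
Kira: 10×4 + 8×2 + 6×5 + 9×5 + 10×1 + 8×3 = 165
Quinn: 10×2 + 8×3 + 6×3 + 9×4 + 10×2 + 8×1 = 126
Uma: 10×5 + 8×4 + 6×2 + 9×2 + 10×4 + 8×0 = 152
Vikram: 10×1 + 8×5 + 6×4 + 9×1 + 10×0 + 8×2 = 99

Kira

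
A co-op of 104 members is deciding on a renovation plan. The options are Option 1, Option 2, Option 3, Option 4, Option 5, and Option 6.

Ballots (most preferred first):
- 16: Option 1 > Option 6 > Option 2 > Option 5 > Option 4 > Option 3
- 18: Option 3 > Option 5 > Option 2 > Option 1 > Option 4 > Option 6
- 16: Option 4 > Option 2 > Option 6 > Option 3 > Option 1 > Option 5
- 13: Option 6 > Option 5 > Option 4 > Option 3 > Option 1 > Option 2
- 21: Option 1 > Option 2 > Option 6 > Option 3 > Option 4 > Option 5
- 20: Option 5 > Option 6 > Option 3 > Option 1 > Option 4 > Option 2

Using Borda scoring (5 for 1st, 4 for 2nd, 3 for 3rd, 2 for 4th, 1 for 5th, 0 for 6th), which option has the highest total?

Option 1: 16×5 + 18×2 + 16×1 + 13×1 + 21×5 + 20×2 = 290
Option 2: 16×3 + 18×3 + 16×4 + 13×0 + 21×4 + 20×0 = 250
Option 3: 16×0 + 18×5 + 16×2 + 13×2 + 21×2 + 20×3 = 250
Option 4: 16×1 + 18×1 + 16×5 + 13×3 + 21×1 + 20×1 = 194
Option 5: 16×2 + 18×4 + 16×0 + 13×4 + 21×0 + 20×5 = 256
Option 6: 16×4 + 18×0 + 16×3 + 13×5 + 21×3 + 20×4 = 320

Option 6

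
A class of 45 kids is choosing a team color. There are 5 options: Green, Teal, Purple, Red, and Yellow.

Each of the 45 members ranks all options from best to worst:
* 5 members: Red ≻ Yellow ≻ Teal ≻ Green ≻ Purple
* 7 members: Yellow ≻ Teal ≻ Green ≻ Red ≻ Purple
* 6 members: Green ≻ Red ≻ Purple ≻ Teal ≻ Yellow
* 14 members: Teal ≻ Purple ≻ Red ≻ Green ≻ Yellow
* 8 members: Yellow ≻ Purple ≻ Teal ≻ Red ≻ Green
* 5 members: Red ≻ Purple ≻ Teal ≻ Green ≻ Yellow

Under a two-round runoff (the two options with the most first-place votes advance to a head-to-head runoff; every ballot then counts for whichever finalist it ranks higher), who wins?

Round 1 first-place votes: Green 6, Teal 14, Purple 0, Red 10, Yellow 15. Yellow and Teal advance.
Runoff: Yellow is ranked above Teal on 20 ballots, Teal above Yellow on 25.

Teal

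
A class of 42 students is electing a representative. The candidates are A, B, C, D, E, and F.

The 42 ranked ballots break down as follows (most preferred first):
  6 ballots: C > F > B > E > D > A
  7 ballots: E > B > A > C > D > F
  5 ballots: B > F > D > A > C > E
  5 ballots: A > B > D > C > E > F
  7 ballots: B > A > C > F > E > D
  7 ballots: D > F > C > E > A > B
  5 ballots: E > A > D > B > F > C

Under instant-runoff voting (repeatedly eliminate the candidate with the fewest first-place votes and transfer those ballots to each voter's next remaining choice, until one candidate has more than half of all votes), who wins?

B

Round 1: A 5, B 12, C 6, D 7, E 12, F 0. F eliminated.
Round 2: A 5, B 12, C 6, D 7, E 12. A eliminated.
Round 3: B 17, C 6, D 7, E 12. C eliminated.
Round 4: B 23, D 7, E 12. B has a majority (≥22).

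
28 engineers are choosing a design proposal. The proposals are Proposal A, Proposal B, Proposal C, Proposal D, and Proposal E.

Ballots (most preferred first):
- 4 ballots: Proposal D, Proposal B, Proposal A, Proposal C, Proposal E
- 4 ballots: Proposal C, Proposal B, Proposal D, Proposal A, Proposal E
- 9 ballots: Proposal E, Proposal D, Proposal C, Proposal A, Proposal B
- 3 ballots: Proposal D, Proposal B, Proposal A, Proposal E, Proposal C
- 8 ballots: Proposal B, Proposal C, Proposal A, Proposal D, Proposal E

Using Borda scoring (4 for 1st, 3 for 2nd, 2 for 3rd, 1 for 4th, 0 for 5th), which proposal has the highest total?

Proposal D

Proposal A: 4×2 + 4×1 + 9×1 + 3×2 + 8×2 = 43
Proposal B: 4×3 + 4×3 + 9×0 + 3×3 + 8×4 = 65
Proposal C: 4×1 + 4×4 + 9×2 + 3×0 + 8×3 = 62
Proposal D: 4×4 + 4×2 + 9×3 + 3×4 + 8×1 = 71
Proposal E: 4×0 + 4×0 + 9×4 + 3×1 + 8×0 = 39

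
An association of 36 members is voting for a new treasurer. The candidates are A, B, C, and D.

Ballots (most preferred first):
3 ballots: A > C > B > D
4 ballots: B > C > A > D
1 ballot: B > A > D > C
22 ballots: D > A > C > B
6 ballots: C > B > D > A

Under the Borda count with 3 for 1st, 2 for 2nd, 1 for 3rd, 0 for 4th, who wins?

A: 3×3 + 4×1 + 1×2 + 22×2 + 6×0 = 59
B: 3×1 + 4×3 + 1×3 + 22×0 + 6×2 = 30
C: 3×2 + 4×2 + 1×0 + 22×1 + 6×3 = 54
D: 3×0 + 4×0 + 1×1 + 22×3 + 6×1 = 73

D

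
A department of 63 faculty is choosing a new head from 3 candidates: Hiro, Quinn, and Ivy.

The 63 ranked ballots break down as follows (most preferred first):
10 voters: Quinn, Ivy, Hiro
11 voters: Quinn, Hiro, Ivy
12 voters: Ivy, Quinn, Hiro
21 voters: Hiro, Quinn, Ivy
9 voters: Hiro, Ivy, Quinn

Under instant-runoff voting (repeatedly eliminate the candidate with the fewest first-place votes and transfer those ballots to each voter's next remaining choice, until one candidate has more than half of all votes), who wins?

Quinn

Round 1: Hiro 30, Quinn 21, Ivy 12. Ivy eliminated.
Round 2: Hiro 30, Quinn 33. Quinn has a majority (≥32).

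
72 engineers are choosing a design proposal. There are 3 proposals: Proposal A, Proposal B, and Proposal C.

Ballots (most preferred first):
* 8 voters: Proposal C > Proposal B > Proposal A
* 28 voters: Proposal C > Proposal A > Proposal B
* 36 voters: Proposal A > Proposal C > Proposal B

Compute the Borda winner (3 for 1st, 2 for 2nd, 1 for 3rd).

Proposal C

Proposal A: 8×1 + 28×2 + 36×3 = 172
Proposal B: 8×2 + 28×1 + 36×1 = 80
Proposal C: 8×3 + 28×3 + 36×2 = 180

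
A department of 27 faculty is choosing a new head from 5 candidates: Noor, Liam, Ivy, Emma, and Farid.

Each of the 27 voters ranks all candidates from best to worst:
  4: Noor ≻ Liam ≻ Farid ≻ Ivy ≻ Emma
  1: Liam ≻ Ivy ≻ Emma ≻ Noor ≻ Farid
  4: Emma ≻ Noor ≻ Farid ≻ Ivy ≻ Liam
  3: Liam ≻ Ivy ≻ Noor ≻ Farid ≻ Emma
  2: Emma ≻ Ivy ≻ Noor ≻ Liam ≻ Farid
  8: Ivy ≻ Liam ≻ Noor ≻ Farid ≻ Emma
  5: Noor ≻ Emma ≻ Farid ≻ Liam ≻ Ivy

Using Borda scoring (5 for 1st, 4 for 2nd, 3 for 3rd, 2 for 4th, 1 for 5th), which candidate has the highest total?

Noor: 4×5 + 1×2 + 4×4 + 3×3 + 2×3 + 8×3 + 5×5 = 102
Liam: 4×4 + 1×5 + 4×1 + 3×5 + 2×2 + 8×4 + 5×2 = 86
Ivy: 4×2 + 1×4 + 4×2 + 3×4 + 2×4 + 8×5 + 5×1 = 85
Emma: 4×1 + 1×3 + 4×5 + 3×1 + 2×5 + 8×1 + 5×4 = 68
Farid: 4×3 + 1×1 + 4×3 + 3×2 + 2×1 + 8×2 + 5×3 = 64

Noor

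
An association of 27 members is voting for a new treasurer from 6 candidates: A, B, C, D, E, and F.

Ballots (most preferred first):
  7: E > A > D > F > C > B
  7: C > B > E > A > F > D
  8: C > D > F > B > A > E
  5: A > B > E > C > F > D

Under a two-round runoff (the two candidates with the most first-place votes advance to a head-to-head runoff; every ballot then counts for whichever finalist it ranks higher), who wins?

Round 1 first-place votes: A 5, B 0, C 15, D 0, E 7, F 0. C and E advance.
Runoff: C is ranked above E on 15 ballots, E above C on 12.

C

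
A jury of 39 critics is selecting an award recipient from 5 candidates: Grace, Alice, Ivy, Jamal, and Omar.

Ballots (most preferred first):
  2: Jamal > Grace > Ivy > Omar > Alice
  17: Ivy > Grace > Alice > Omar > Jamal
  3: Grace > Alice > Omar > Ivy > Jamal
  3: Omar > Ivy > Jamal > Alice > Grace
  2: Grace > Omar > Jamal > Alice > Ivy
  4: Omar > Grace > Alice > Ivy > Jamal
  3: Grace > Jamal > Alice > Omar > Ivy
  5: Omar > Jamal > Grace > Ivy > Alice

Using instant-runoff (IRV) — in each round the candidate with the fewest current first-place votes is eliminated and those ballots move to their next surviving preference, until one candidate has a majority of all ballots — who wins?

Omar

Round 1: Grace 8, Alice 0, Ivy 17, Jamal 2, Omar 12. Alice eliminated.
Round 2: Grace 8, Ivy 17, Jamal 2, Omar 12. Jamal eliminated.
Round 3: Grace 10, Ivy 17, Omar 12. Grace eliminated.
Round 4: Ivy 19, Omar 20. Omar has a majority (≥20).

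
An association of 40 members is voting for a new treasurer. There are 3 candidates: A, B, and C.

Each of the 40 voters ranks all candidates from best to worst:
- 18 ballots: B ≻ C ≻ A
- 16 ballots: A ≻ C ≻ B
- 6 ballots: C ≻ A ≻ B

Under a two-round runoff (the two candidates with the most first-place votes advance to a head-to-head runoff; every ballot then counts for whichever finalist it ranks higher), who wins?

A

Round 1 first-place votes: A 16, B 18, C 6. B and A advance.
Runoff: B is ranked above A on 18 ballots, A above B on 22.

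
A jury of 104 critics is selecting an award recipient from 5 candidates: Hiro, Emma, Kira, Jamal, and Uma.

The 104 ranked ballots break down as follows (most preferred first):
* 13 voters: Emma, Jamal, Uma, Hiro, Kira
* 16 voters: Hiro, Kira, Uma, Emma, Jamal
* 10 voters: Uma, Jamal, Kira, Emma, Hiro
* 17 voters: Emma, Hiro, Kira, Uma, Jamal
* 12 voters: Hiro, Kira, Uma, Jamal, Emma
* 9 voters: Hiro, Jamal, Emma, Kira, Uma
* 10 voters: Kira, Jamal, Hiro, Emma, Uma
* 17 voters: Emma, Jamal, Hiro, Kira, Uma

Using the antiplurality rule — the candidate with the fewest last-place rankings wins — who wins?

Hiro

Last-place votes: Hiro 10, Emma 12, Kira 13, Jamal 33, Uma 36.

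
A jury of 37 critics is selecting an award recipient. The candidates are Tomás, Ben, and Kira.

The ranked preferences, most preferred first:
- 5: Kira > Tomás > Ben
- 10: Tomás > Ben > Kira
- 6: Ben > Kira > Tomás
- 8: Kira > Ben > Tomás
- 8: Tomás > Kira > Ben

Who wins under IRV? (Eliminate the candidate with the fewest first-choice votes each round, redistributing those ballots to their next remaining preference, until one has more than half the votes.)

Kira

Round 1: Tomás 18, Ben 6, Kira 13. Ben eliminated.
Round 2: Tomás 18, Kira 19. Kira has a majority (≥19).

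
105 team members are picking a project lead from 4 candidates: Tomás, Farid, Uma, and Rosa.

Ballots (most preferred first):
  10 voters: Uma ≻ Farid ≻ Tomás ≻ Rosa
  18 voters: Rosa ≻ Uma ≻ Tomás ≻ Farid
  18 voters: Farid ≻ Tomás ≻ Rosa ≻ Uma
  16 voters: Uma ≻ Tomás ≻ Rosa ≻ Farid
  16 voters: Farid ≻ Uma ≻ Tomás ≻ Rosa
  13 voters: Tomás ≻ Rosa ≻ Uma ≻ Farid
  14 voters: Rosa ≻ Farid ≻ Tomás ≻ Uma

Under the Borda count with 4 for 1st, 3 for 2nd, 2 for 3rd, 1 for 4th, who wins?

Tomás: 10×2 + 18×2 + 18×3 + 16×3 + 16×2 + 13×4 + 14×2 = 270
Farid: 10×3 + 18×1 + 18×4 + 16×1 + 16×4 + 13×1 + 14×3 = 255
Uma: 10×4 + 18×3 + 18×1 + 16×4 + 16×3 + 13×2 + 14×1 = 264
Rosa: 10×1 + 18×4 + 18×2 + 16×2 + 16×1 + 13×3 + 14×4 = 261

Tomás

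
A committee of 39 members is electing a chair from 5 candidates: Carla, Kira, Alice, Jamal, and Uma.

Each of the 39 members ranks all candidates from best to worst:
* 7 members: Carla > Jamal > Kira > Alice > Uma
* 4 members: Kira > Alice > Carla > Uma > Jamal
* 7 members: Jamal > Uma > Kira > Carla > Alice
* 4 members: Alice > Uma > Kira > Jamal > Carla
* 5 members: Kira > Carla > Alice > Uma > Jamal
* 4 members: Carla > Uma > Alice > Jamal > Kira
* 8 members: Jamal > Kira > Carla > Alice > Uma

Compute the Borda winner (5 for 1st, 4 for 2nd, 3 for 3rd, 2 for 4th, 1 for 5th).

Carla: 7×5 + 4×3 + 7×2 + 4×1 + 5×4 + 4×5 + 8×3 = 129
Kira: 7×3 + 4×5 + 7×3 + 4×3 + 5×5 + 4×1 + 8×4 = 135
Alice: 7×2 + 4×4 + 7×1 + 4×5 + 5×3 + 4×3 + 8×2 = 100
Jamal: 7×4 + 4×1 + 7×5 + 4×2 + 5×1 + 4×2 + 8×5 = 128
Uma: 7×1 + 4×2 + 7×4 + 4×4 + 5×2 + 4×4 + 8×1 = 93

Kira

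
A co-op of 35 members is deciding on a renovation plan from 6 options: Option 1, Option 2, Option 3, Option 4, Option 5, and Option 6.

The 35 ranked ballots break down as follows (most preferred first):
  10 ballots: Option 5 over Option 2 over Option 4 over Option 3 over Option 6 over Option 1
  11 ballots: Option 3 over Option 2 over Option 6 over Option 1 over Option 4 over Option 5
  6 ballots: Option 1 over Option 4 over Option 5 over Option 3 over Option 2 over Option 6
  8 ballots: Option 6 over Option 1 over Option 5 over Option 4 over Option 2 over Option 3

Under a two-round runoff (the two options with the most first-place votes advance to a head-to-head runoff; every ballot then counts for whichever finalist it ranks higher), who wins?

Round 1 first-place votes: Option 1 6, Option 2 0, Option 3 11, Option 4 0, Option 5 10, Option 6 8. Option 3 and Option 5 advance.
Runoff: Option 3 is ranked above Option 5 on 11 ballots, Option 5 above Option 3 on 24.

Option 5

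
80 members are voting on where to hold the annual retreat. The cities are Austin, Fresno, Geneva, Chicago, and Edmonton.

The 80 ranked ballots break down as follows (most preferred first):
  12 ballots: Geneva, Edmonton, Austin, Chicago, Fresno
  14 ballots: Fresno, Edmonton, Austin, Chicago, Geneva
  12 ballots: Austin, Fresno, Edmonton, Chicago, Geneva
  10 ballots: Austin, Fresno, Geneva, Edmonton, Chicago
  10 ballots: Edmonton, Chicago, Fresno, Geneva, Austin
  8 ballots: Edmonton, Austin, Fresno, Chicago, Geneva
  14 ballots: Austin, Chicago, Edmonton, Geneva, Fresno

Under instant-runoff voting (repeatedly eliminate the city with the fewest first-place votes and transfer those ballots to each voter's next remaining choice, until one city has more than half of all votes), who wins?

Edmonton

Round 1: Austin 36, Fresno 14, Geneva 12, Chicago 0, Edmonton 18. Chicago eliminated.
Round 2: Austin 36, Fresno 14, Geneva 12, Edmonton 18. Geneva eliminated.
Round 3: Austin 36, Fresno 14, Edmonton 30. Fresno eliminated.
Round 4: Austin 36, Edmonton 44. Edmonton has a majority (≥41).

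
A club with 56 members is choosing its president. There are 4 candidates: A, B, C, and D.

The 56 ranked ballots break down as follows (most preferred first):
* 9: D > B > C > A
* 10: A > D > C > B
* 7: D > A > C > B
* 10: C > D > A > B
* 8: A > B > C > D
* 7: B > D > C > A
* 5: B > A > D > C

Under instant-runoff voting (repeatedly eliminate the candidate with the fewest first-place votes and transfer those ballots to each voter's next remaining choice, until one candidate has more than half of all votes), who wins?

Round 1: A 18, B 12, C 10, D 16. C eliminated.
Round 2: A 18, B 12, D 26. B eliminated.
Round 3: A 23, D 33. D has a majority (≥29).

D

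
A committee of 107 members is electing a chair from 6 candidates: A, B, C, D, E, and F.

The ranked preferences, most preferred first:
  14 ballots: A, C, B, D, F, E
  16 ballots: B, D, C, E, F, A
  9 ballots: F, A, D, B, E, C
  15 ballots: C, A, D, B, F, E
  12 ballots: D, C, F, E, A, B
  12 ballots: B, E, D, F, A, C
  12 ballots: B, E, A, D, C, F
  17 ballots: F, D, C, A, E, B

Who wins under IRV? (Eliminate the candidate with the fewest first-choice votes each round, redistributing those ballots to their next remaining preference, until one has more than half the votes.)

Round 1: A 14, B 40, C 15, D 12, E 0, F 26. E eliminated.
Round 2: A 14, B 40, C 15, D 12, F 26. D eliminated.
Round 3: A 14, B 40, C 27, F 26. A eliminated.
Round 4: B 40, C 41, F 26. F eliminated.
Round 5: B 49, C 58. C has a majority (≥54).

C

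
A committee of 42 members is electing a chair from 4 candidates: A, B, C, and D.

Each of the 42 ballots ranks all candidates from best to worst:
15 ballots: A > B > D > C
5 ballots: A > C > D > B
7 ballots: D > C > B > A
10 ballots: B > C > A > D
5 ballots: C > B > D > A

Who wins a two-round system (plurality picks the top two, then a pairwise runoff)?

Round 1 first-place votes: A 20, B 10, C 5, D 7. A and B advance.
Runoff: A is ranked above B on 20 ballots, B above A on 22.

B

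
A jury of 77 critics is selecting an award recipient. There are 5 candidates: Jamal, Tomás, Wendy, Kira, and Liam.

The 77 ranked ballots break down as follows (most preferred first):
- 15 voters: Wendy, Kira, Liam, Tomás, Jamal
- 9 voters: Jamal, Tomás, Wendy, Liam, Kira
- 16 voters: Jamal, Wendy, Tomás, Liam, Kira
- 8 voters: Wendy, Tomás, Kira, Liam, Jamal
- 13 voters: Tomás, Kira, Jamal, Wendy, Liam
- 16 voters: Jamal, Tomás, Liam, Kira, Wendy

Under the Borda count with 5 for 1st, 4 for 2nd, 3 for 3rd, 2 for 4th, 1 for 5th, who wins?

Tomás

Jamal: 15×1 + 9×5 + 16×5 + 8×1 + 13×3 + 16×5 = 267
Tomás: 15×2 + 9×4 + 16×3 + 8×4 + 13×5 + 16×4 = 275
Wendy: 15×5 + 9×3 + 16×4 + 8×5 + 13×2 + 16×1 = 248
Kira: 15×4 + 9×1 + 16×1 + 8×3 + 13×4 + 16×2 = 193
Liam: 15×3 + 9×2 + 16×2 + 8×2 + 13×1 + 16×3 = 172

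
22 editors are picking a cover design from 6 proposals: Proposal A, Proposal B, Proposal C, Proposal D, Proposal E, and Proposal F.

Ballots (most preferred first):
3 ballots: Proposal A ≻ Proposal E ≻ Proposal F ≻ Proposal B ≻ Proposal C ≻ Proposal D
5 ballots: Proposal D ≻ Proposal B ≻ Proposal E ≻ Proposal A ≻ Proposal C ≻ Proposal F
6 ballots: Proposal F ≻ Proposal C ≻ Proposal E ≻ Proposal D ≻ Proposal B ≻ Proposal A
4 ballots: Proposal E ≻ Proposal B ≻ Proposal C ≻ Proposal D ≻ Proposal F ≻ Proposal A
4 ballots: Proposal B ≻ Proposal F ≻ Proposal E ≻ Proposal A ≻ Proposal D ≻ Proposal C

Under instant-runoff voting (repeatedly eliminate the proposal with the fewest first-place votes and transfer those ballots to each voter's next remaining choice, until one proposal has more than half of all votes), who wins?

Proposal E

Round 1: Proposal A 3, Proposal B 4, Proposal C 0, Proposal D 5, Proposal E 4, Proposal F 6. Proposal C eliminated.
Round 2: Proposal A 3, Proposal B 4, Proposal D 5, Proposal E 4, Proposal F 6. Proposal A eliminated.
Round 3: Proposal B 4, Proposal D 5, Proposal E 7, Proposal F 6. Proposal B eliminated.
Round 4: Proposal D 5, Proposal E 7, Proposal F 10. Proposal D eliminated.
Round 5: Proposal E 12, Proposal F 10. Proposal E has a majority (≥12).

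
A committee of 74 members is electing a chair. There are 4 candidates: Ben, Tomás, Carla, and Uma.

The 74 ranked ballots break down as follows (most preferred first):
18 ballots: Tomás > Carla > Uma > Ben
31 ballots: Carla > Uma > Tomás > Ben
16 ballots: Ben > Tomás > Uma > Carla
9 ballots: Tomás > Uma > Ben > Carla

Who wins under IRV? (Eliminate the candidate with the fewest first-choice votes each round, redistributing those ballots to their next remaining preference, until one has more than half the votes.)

Round 1: Ben 16, Tomás 27, Carla 31, Uma 0. Uma eliminated.
Round 2: Ben 16, Tomás 27, Carla 31. Ben eliminated.
Round 3: Tomás 43, Carla 31. Tomás has a majority (≥38).

Tomás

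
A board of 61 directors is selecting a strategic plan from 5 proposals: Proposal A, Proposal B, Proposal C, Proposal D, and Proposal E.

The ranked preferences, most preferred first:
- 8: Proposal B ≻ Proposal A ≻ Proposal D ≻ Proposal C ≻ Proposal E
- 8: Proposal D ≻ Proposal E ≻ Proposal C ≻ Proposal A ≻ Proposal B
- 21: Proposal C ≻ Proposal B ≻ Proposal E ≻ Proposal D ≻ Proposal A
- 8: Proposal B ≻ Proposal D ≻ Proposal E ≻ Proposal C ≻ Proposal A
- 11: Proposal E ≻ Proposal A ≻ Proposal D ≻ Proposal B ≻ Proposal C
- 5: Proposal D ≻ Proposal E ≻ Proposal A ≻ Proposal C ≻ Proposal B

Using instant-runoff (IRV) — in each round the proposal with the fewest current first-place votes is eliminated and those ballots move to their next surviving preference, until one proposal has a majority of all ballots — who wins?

Round 1: Proposal A 0, Proposal B 16, Proposal C 21, Proposal D 13, Proposal E 11. Proposal A eliminated.
Round 2: Proposal B 16, Proposal C 21, Proposal D 13, Proposal E 11. Proposal E eliminated.
Round 3: Proposal B 16, Proposal C 21, Proposal D 24. Proposal B eliminated.
Round 4: Proposal C 21, Proposal D 40. Proposal D has a majority (≥31).

Proposal D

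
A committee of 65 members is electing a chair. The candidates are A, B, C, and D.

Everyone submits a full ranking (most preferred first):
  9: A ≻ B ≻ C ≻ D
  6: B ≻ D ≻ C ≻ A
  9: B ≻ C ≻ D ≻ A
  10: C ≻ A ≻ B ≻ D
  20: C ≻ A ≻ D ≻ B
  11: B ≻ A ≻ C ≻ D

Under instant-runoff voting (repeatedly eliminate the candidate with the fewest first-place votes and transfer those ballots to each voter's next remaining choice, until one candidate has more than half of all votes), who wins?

B

Round 1: A 9, B 26, C 30, D 0. D eliminated.
Round 2: A 9, B 26, C 30. A eliminated.
Round 3: B 35, C 30. B has a majority (≥33).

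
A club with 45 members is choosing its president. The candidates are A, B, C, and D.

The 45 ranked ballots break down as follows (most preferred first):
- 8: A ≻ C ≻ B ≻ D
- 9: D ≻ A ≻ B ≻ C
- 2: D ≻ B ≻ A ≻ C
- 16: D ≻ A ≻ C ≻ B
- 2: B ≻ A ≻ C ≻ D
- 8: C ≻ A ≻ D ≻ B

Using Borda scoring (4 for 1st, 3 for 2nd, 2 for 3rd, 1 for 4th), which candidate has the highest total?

A: 8×4 + 9×3 + 2×2 + 16×3 + 2×3 + 8×3 = 141
B: 8×2 + 9×2 + 2×3 + 16×1 + 2×4 + 8×1 = 72
C: 8×3 + 9×1 + 2×1 + 16×2 + 2×2 + 8×4 = 103
D: 8×1 + 9×4 + 2×4 + 16×4 + 2×1 + 8×2 = 134

A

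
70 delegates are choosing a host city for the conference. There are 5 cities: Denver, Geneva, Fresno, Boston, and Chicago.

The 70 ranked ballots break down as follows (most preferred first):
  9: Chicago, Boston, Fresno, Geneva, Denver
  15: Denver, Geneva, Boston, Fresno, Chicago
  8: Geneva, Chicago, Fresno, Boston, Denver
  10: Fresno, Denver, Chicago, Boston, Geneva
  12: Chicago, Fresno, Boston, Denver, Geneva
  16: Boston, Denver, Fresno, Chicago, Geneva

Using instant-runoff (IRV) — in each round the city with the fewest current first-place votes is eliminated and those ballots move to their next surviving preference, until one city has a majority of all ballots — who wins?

Round 1: Denver 15, Geneva 8, Fresno 10, Boston 16, Chicago 21. Geneva eliminated.
Round 2: Denver 15, Fresno 10, Boston 16, Chicago 29. Fresno eliminated.
Round 3: Denver 25, Boston 16, Chicago 29. Boston eliminated.
Round 4: Denver 41, Chicago 29. Denver has a majority (≥36).

Denver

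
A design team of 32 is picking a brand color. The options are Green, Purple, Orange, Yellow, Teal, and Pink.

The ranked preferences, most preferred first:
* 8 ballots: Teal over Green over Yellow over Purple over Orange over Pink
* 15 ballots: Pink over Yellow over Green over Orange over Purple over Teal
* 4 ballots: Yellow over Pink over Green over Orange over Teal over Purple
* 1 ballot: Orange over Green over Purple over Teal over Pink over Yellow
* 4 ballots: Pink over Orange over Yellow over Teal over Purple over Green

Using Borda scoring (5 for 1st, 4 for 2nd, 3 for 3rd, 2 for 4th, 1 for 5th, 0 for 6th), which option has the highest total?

Yellow

Green: 8×4 + 15×3 + 4×3 + 1×4 + 4×0 = 93
Purple: 8×2 + 15×1 + 4×0 + 1×3 + 4×1 = 38
Orange: 8×1 + 15×2 + 4×2 + 1×5 + 4×4 = 67
Yellow: 8×3 + 15×4 + 4×5 + 1×0 + 4×3 = 116
Teal: 8×5 + 15×0 + 4×1 + 1×2 + 4×2 = 54
Pink: 8×0 + 15×5 + 4×4 + 1×1 + 4×5 = 112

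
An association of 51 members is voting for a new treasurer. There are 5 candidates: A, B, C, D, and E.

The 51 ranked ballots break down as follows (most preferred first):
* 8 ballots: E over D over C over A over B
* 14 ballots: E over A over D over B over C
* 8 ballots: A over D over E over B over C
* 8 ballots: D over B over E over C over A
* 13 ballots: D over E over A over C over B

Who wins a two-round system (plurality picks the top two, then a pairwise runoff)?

D

Round 1 first-place votes: A 8, B 0, C 0, D 21, E 22. E and D advance.
Runoff: E is ranked above D on 22 ballots, D above E on 29.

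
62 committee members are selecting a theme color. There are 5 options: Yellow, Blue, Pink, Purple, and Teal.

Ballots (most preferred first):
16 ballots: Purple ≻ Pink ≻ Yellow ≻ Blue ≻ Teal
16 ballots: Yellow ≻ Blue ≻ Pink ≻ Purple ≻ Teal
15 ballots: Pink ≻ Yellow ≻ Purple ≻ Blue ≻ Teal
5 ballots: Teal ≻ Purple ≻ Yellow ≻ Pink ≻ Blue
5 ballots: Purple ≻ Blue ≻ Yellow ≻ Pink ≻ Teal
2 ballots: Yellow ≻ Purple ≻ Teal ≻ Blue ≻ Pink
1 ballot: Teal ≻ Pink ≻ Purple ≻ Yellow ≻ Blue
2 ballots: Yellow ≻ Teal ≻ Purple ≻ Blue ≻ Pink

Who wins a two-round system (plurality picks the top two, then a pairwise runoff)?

Yellow

Round 1 first-place votes: Yellow 20, Blue 0, Pink 15, Purple 21, Teal 6. Purple and Yellow advance.
Runoff: Purple is ranked above Yellow on 27 ballots, Yellow above Purple on 35.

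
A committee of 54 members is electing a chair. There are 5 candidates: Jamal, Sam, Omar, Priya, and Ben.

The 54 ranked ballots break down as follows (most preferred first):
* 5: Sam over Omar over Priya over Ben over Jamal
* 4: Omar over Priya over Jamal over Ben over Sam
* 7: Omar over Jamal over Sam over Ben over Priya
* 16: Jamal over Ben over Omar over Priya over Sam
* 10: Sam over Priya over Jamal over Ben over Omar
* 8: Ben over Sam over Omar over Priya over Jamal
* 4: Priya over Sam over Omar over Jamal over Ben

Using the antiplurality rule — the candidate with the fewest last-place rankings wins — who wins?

Ben

Last-place votes: Jamal 13, Sam 20, Omar 10, Priya 7, Ben 4.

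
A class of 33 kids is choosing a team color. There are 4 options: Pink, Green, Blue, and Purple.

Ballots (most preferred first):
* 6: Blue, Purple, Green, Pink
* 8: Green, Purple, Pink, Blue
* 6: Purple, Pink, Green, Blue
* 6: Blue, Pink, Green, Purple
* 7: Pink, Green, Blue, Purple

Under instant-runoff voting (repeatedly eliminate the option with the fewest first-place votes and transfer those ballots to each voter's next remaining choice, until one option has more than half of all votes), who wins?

Pink

Round 1: Pink 7, Green 8, Blue 12, Purple 6. Purple eliminated.
Round 2: Pink 13, Green 8, Blue 12. Green eliminated.
Round 3: Pink 21, Blue 12. Pink has a majority (≥17).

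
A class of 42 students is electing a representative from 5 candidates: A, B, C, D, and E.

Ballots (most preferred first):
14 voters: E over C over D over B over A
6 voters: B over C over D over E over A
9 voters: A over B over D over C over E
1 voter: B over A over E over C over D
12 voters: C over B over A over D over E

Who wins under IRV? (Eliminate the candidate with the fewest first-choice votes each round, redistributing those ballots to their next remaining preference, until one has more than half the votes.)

C

Round 1: A 9, B 7, C 12, D 0, E 14. D eliminated.
Round 2: A 9, B 7, C 12, E 14. B eliminated.
Round 3: A 10, C 18, E 14. A eliminated.
Round 4: C 27, E 15. C has a majority (≥22).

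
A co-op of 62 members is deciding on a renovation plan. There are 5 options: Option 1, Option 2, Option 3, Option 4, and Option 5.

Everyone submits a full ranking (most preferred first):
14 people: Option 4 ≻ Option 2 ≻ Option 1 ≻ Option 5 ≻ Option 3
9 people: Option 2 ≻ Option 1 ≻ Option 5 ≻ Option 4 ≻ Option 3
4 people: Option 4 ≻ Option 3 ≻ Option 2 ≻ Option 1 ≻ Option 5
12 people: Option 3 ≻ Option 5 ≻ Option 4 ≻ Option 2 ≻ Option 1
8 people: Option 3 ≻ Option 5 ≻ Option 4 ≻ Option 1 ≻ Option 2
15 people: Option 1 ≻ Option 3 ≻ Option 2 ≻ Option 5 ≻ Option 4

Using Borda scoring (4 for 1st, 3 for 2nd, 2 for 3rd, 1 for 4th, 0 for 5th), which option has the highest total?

Option 1: 14×2 + 9×3 + 4×1 + 12×0 + 8×1 + 15×4 = 127
Option 2: 14×3 + 9×4 + 4×2 + 12×1 + 8×0 + 15×2 = 128
Option 3: 14×0 + 9×0 + 4×3 + 12×4 + 8×4 + 15×3 = 137
Option 4: 14×4 + 9×1 + 4×4 + 12×2 + 8×2 + 15×0 = 121
Option 5: 14×1 + 9×2 + 4×0 + 12×3 + 8×3 + 15×1 = 107

Option 3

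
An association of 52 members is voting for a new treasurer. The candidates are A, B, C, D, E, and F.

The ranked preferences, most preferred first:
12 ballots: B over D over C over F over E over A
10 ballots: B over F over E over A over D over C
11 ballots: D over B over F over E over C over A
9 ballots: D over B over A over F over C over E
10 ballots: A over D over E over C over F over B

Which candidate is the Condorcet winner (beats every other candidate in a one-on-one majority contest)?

D

D vs A: 32–20
D vs B: 30–22
D vs C: 52–0
D vs E: 42–10
D vs F: 42–10
D beats every other candidate.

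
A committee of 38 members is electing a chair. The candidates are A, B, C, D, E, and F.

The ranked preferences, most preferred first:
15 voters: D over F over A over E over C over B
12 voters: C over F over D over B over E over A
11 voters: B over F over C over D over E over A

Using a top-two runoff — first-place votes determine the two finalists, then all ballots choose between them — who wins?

Round 1 first-place votes: A 0, B 11, C 12, D 15, E 0, F 0. D and C advance.
Runoff: D is ranked above C on 15 ballots, C above D on 23.

C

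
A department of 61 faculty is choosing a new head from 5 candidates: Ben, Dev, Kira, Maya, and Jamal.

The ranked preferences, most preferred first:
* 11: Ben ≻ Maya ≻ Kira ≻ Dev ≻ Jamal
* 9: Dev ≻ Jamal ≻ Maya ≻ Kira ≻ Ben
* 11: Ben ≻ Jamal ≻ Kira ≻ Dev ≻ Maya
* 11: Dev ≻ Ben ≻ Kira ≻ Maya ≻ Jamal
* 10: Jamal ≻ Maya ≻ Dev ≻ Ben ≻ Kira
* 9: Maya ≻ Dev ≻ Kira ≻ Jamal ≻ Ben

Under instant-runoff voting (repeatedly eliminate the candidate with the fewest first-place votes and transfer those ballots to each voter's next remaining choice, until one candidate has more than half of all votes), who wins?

Round 1: Ben 22, Dev 20, Kira 0, Maya 9, Jamal 10. Kira eliminated.
Round 2: Ben 22, Dev 20, Maya 9, Jamal 10. Maya eliminated.
Round 3: Ben 22, Dev 29, Jamal 10. Jamal eliminated.
Round 4: Ben 22, Dev 39. Dev has a majority (≥31).

Dev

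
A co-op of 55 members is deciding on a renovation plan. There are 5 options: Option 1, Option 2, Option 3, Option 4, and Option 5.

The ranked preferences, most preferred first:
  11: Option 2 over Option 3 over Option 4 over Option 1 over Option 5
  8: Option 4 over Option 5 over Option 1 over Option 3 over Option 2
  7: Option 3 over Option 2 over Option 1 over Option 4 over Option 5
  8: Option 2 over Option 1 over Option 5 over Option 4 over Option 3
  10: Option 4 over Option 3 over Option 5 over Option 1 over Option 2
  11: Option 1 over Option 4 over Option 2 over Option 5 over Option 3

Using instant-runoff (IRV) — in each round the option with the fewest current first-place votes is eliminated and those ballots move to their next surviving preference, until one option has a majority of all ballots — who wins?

Round 1: Option 1 11, Option 2 19, Option 3 7, Option 4 18, Option 5 0. Option 5 eliminated.
Round 2: Option 1 11, Option 2 19, Option 3 7, Option 4 18. Option 3 eliminated.
Round 3: Option 1 11, Option 2 26, Option 4 18. Option 1 eliminated.
Round 4: Option 2 26, Option 4 29. Option 4 has a majority (≥28).

Option 4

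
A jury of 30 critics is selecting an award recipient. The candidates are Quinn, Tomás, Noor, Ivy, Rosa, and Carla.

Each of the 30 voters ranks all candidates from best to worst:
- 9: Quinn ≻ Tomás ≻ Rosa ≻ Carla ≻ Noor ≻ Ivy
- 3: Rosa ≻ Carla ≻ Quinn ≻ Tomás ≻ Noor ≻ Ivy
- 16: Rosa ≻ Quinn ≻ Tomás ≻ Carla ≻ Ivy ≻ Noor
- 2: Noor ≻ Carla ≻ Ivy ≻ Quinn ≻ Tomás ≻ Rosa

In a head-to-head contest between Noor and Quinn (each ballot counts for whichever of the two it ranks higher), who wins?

Quinn

Noor is ranked above Quinn on 2 ballots; Quinn above Noor on 28.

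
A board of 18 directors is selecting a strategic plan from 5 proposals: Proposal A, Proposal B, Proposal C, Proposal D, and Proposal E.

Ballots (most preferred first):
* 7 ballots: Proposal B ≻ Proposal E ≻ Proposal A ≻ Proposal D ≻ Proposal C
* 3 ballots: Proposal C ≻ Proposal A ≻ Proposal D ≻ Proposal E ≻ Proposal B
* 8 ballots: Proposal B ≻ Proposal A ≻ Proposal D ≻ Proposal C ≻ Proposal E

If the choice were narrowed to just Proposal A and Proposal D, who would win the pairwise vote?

Proposal A

Proposal A is ranked above Proposal D on 18 ballots; Proposal D above Proposal A on 0.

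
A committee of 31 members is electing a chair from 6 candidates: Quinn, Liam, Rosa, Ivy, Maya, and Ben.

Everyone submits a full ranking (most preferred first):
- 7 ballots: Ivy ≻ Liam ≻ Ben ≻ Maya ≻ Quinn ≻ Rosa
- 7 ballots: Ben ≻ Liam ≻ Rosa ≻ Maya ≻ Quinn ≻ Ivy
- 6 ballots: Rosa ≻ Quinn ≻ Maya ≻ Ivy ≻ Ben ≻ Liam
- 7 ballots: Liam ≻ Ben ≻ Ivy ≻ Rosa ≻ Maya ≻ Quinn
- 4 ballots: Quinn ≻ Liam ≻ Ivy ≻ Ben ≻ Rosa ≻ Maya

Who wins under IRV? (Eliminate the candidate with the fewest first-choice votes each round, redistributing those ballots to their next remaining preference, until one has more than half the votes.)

Round 1: Quinn 4, Liam 7, Rosa 6, Ivy 7, Maya 0, Ben 7. Maya eliminated.
Round 2: Quinn 4, Liam 7, Rosa 6, Ivy 7, Ben 7. Quinn eliminated.
Round 3: Liam 11, Rosa 6, Ivy 7, Ben 7. Rosa eliminated.
Round 4: Liam 11, Ivy 13, Ben 7. Ben eliminated.
Round 5: Liam 18, Ivy 13. Liam has a majority (≥16).

Liam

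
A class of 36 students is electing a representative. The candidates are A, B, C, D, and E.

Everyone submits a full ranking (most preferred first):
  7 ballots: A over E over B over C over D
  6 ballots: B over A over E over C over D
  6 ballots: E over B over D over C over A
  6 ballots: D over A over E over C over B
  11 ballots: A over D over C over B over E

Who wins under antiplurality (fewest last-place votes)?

Last-place votes: A 6, B 6, C 0, D 13, E 11.

C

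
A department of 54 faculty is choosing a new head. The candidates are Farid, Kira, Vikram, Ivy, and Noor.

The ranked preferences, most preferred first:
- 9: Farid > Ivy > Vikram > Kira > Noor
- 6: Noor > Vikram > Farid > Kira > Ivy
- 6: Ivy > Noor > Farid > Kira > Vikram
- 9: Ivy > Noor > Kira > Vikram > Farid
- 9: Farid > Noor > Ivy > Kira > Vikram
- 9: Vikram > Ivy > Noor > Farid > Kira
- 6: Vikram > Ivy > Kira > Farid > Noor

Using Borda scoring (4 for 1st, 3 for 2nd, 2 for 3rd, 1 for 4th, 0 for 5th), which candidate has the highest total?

Ivy

Farid: 9×4 + 6×2 + 6×2 + 9×0 + 9×4 + 9×1 + 6×1 = 111
Kira: 9×1 + 6×1 + 6×1 + 9×2 + 9×1 + 9×0 + 6×2 = 60
Vikram: 9×2 + 6×3 + 6×0 + 9×1 + 9×0 + 9×4 + 6×4 = 105
Ivy: 9×3 + 6×0 + 6×4 + 9×4 + 9×2 + 9×3 + 6×3 = 150
Noor: 9×0 + 6×4 + 6×3 + 9×3 + 9×3 + 9×2 + 6×0 = 114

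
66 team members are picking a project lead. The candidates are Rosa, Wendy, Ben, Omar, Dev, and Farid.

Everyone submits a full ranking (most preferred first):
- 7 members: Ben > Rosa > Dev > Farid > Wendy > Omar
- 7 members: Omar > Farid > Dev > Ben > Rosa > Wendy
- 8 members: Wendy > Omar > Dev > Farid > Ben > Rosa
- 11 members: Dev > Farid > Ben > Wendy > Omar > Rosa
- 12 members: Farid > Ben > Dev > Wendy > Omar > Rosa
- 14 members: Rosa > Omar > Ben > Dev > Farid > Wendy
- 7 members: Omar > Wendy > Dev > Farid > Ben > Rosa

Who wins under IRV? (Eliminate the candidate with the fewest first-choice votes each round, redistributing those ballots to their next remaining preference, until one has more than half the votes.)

Omar

Round 1: Rosa 14, Wendy 8, Ben 7, Omar 14, Dev 11, Farid 12. Ben eliminated.
Round 2: Rosa 21, Wendy 8, Omar 14, Dev 11, Farid 12. Wendy eliminated.
Round 3: Rosa 21, Omar 22, Dev 11, Farid 12. Dev eliminated.
Round 4: Rosa 21, Omar 22, Farid 23. Rosa eliminated.
Round 5: Omar 36, Farid 30. Omar has a majority (≥34).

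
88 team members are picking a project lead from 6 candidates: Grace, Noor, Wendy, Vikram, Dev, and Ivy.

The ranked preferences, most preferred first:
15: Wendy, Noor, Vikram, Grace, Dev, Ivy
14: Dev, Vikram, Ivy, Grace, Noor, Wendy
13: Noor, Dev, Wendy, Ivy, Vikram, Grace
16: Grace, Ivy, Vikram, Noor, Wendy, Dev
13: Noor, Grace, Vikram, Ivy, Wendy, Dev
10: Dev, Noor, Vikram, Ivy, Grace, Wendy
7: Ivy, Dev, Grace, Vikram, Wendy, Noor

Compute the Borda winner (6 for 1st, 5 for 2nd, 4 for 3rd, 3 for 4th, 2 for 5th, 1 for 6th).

Grace: 15×3 + 14×3 + 13×1 + 16×6 + 13×5 + 10×2 + 7×4 = 309
Noor: 15×5 + 14×2 + 13×6 + 16×3 + 13×6 + 10×5 + 7×1 = 364
Wendy: 15×6 + 14×1 + 13×4 + 16×2 + 13×2 + 10×1 + 7×2 = 238
Vikram: 15×4 + 14×5 + 13×2 + 16×4 + 13×4 + 10×4 + 7×3 = 333
Dev: 15×2 + 14×6 + 13×5 + 16×1 + 13×1 + 10×6 + 7×5 = 303
Ivy: 15×1 + 14×4 + 13×3 + 16×5 + 13×3 + 10×3 + 7×6 = 301

Noor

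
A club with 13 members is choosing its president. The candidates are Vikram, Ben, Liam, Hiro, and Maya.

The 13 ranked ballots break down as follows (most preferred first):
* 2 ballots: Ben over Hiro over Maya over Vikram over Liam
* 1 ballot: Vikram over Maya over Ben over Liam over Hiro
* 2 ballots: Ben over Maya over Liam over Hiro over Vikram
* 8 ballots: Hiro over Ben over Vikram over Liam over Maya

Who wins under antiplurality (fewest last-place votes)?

Last-place votes: Vikram 2, Ben 0, Liam 2, Hiro 1, Maya 8.

Ben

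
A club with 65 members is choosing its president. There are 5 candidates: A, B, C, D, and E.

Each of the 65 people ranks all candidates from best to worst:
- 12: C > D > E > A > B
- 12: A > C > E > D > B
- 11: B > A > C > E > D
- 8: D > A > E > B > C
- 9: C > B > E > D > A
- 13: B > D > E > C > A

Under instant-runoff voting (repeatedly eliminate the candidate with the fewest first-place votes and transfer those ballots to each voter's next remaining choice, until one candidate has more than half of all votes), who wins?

Round 1: A 12, B 24, C 21, D 8, E 0. E eliminated.
Round 2: A 12, B 24, C 21, D 8. D eliminated.
Round 3: A 20, B 24, C 21. A eliminated.
Round 4: B 32, C 33. C has a majority (≥33).

C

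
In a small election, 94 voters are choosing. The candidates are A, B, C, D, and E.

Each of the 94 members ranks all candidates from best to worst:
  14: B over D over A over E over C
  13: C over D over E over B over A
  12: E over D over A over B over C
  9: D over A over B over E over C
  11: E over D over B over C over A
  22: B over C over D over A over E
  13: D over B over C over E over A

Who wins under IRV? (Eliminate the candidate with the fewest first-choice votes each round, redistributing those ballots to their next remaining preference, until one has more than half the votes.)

Round 1: A 0, B 36, C 13, D 22, E 23. A eliminated.
Round 2: B 36, C 13, D 22, E 23. C eliminated.
Round 3: B 36, D 35, E 23. E eliminated.
Round 4: B 36, D 58. D has a majority (≥48).

D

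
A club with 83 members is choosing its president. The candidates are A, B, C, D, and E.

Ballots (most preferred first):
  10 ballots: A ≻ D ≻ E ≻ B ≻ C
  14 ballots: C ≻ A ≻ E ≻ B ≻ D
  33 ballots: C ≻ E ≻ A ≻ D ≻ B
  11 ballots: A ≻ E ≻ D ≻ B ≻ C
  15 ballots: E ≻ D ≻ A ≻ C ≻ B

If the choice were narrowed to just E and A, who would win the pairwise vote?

E

E is ranked above A on 48 ballots; A above E on 35.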